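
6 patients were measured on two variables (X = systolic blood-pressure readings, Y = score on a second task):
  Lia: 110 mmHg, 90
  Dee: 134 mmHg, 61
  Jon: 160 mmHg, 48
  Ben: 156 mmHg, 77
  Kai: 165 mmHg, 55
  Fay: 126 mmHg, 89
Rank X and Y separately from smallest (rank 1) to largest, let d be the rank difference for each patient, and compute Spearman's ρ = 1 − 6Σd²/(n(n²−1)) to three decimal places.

Ranks of variable 1: 1, 3, 5, 4, 6, 2
Ranks of variable 2: 6, 3, 1, 4, 2, 5
d = r₁ − r₂: -5, 0, 4, 0, 4, -3
d²: 25, 0, 16, 0, 16, 9; Σd² = 66
ρ = 1 − 6·66/(6·35) = 1 − 396/210 = -0.886

-0.886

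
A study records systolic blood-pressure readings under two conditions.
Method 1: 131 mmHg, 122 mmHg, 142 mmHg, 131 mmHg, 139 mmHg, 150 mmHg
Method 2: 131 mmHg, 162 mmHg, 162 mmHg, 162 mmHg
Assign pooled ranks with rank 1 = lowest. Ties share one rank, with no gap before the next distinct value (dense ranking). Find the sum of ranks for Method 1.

17

Sorted (ascending): 122, 131, 131, 131, 139, 142, 150, 162, 162, 162
The 3 values of 131 share dense rank 2.
The 3 values of 162 share dense rank 6.
Remaining distinct values take the next consecutive integers.
Method 1 values → pooled ranks: 131→2, 122→1, 142→4, 131→2, 139→3, 150→5
Rank sum = 2 + 1 + 4 + 2 + 3 + 5 = 17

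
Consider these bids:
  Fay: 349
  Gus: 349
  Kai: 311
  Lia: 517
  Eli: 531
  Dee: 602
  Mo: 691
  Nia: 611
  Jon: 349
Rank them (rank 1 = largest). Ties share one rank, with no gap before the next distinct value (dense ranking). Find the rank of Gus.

6

Sorted (descending): 691, 611, 602, 531, 517, 349, 349, 349, 311
The 3 values of 349 share dense rank 6.
Remaining distinct values take the next consecutive integers.
Gus has value 349 → rank 6.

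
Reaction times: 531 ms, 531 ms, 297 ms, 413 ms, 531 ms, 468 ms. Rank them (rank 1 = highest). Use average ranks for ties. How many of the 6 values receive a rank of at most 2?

Sorted (descending): 531, 531, 531, 468, 413, 297
The 3 values of 531 occupy positions 1–3 → average rank 2.
Ranks ≤ 2: {2, 2, 2} → 3 values.

3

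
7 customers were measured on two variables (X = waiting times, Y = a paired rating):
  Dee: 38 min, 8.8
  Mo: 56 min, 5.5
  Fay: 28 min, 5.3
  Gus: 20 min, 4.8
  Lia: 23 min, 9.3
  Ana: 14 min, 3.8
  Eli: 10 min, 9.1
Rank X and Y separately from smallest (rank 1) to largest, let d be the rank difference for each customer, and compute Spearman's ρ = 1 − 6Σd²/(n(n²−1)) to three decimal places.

0.107

Ranks of variable 1: 6, 7, 5, 3, 4, 2, 1
Ranks of variable 2: 5, 4, 3, 2, 7, 1, 6
d = r₁ − r₂: 1, 3, 2, 1, -3, 1, -5
d²: 1, 9, 4, 1, 9, 1, 25; Σd² = 50
ρ = 1 − 6·50/(7·48) = 1 − 300/336 = 0.107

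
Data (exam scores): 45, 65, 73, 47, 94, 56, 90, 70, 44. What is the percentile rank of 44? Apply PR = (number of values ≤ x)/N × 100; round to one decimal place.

11.1

N = 9.
Strictly below 44: 0. Equal to 44: 1.
PR = 1/9 × 100 = 11.1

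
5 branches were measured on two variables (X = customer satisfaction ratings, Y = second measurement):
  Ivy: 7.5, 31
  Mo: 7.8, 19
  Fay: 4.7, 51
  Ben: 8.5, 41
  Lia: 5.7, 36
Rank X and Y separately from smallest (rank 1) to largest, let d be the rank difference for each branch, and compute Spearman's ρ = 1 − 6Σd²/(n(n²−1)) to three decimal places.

Ranks of variable 1: 3, 4, 1, 5, 2
Ranks of variable 2: 2, 1, 5, 4, 3
d = r₁ − r₂: 1, 3, -4, 1, -1
d²: 1, 9, 16, 1, 1; Σd² = 28
ρ = 1 − 6·28/(5·24) = 1 − 168/120 = -0.400

-0.400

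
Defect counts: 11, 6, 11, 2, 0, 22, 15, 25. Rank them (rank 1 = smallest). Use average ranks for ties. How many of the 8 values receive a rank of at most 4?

3

Sorted (ascending): 0, 2, 6, 11, 11, 15, 22, 25
The 2 values of 11 occupy positions 4–5 → average rank (4+5)/2 = 4.5.
Ranks ≤ 4: {1, 2, 3} → 3 values.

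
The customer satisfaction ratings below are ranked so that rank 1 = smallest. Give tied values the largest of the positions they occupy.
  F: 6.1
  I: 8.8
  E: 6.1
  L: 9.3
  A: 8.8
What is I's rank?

4

Sorted (ascending): 6.1, 6.1, 8.8, 8.8, 9.3
The 2 values of 6.1 occupy positions 1–2 → each gets rank 2.
The 2 values of 8.8 occupy positions 3–4 → each gets rank 4.
I has value 8.8 → rank 4.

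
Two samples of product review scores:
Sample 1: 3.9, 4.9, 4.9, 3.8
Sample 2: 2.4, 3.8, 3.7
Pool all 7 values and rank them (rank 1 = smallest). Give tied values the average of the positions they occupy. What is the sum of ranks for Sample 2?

6.5

Sorted (ascending): 2.4, 3.7, 3.8, 3.8, 3.9, 4.9, 4.9
The 2 values of 3.8 occupy positions 3–4 → average rank (3+4)/2 = 3.5.
The 2 values of 4.9 occupy positions 6–7 → average rank (6+7)/2 = 6.5.
Sample 2 values → pooled ranks: 2.4→1, 3.8→3.5, 3.7→2
Rank sum = 1 + 3.5 + 2 = 6.5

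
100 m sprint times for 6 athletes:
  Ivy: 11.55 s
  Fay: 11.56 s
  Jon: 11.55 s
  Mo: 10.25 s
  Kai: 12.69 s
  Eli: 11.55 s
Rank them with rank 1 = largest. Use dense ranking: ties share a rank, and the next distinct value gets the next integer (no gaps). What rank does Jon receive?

3

Sorted (descending): 12.69, 11.56, 11.55, 11.55, 11.55, 10.25
The 3 values of 11.55 share dense rank 3.
Remaining distinct values take the next consecutive integers.
Jon has value 11.55 s → rank 3.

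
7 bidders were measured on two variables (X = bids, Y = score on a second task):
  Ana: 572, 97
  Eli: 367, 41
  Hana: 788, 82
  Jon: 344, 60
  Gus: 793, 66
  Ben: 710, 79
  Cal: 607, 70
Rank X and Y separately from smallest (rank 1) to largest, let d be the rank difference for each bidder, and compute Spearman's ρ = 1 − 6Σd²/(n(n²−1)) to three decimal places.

0.393

Ranks of variable 1: 3, 2, 6, 1, 7, 5, 4
Ranks of variable 2: 7, 1, 6, 2, 3, 5, 4
d = r₁ − r₂: -4, 1, 0, -1, 4, 0, 0
d²: 16, 1, 0, 1, 16, 0, 0; Σd² = 34
ρ = 1 − 6·34/(7·48) = 1 − 204/336 = 0.393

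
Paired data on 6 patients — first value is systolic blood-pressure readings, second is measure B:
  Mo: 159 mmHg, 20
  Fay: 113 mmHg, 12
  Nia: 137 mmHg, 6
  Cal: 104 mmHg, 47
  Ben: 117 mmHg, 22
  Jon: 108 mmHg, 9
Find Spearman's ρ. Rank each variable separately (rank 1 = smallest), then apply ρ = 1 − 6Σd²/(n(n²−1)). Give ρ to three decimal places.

Ranks of variable 1: 6, 3, 5, 1, 4, 2
Ranks of variable 2: 4, 3, 1, 6, 5, 2
d = r₁ − r₂: 2, 0, 4, -5, -1, 0
d²: 4, 0, 16, 25, 1, 0; Σd² = 46
ρ = 1 − 6·46/(6·35) = 1 − 276/210 = -0.314

-0.314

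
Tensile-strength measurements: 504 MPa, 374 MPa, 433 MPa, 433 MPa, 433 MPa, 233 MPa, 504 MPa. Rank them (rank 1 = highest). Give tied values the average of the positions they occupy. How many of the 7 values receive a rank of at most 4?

Sorted (descending): 504, 504, 433, 433, 433, 374, 233
The 2 values of 504 occupy positions 1–2 → average rank (1+2)/2 = 1.5.
The 3 values of 433 occupy positions 3–5 → average rank 4.
Ranks ≤ 4: {1.5, 1.5, 4, 4, 4} → 5 values.

5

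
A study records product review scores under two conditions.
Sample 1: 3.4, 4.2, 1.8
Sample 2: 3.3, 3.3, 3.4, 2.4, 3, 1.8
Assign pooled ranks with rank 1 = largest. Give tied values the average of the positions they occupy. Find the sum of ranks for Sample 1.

Sorted (descending): 4.2, 3.4, 3.4, 3.3, 3.3, 3, 2.4, 1.8, 1.8
The 2 values of 3.4 occupy positions 2–3 → average rank (2+3)/2 = 2.5.
The 2 values of 3.3 occupy positions 4–5 → average rank (4+5)/2 = 4.5.
The 2 values of 1.8 occupy positions 8–9 → average rank (8+9)/2 = 8.5.
Sample 1 values → pooled ranks: 3.4→2.5, 4.2→1, 1.8→8.5
Rank sum = 2.5 + 1 + 8.5 = 12

12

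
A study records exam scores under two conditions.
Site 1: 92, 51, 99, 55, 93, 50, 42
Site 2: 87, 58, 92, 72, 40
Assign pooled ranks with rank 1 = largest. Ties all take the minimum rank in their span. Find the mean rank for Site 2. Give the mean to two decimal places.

6.60

Sorted (descending): 99, 93, 92, 92, 87, 72, 58, 55, 51, 50, 42, 40
The 2 values of 92 occupy positions 3–4 → each gets rank 3.
Site 2 values → pooled ranks: 87→5, 58→7, 92→3, 72→6, 40→12
Mean rank = (5 + 7 + 3 + 6 + 12) / 5 = 6.60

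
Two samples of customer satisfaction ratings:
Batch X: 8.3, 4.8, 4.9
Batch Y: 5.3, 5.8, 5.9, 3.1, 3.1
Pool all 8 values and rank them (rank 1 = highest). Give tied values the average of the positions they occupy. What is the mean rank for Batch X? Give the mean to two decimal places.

Sorted (descending): 8.3, 5.9, 5.8, 5.3, 4.9, 4.8, 3.1, 3.1
The 2 values of 3.1 occupy positions 7–8 → average rank (7+8)/2 = 7.5.
Batch X values → pooled ranks: 8.3→1, 4.8→6, 4.9→5
Mean rank = (1 + 6 + 5) / 3 = 4.00

4.00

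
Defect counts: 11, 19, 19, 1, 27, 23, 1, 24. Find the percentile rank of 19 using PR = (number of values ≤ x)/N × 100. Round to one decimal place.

62.5

N = 8.
Strictly below 19: 3. Equal to 19: 2.
PR = 5/8 × 100 = 62.5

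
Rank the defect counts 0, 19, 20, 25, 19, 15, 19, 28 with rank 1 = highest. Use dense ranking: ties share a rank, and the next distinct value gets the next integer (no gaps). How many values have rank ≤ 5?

7

Sorted (descending): 28, 25, 20, 19, 19, 19, 15, 0
The 3 values of 19 share dense rank 4.
Remaining distinct values take the next consecutive integers.
Ranks ≤ 5: {1, 2, 3, 4, 4, 4, 5} → 7 values.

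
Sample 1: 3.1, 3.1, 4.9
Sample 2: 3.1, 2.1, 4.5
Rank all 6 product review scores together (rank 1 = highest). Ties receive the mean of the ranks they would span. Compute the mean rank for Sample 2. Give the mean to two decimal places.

Sorted (descending): 4.9, 4.5, 3.1, 3.1, 3.1, 2.1
The 3 values of 3.1 occupy positions 3–5 → average rank 4.
Sample 2 values → pooled ranks: 3.1→4, 2.1→6, 4.5→2
Mean rank = (4 + 6 + 2) / 3 = 4.00

4.00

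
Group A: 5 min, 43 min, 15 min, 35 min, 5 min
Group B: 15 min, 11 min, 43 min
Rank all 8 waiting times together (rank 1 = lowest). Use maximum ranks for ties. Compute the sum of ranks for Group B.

16

Sorted (ascending): 5, 5, 11, 15, 15, 35, 43, 43
The 2 values of 5 occupy positions 1–2 → each gets rank 2.
The 2 values of 15 occupy positions 4–5 → each gets rank 5.
The 2 values of 43 occupy positions 7–8 → each gets rank 8.
Group B values → pooled ranks: 15→5, 11→3, 43→8
Rank sum = 5 + 3 + 8 = 16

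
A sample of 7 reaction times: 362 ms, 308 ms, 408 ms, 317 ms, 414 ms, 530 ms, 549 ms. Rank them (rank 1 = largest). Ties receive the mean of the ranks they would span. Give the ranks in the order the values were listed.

Sorted (descending): 549, 530, 414, 408, 362, 317, 308
No ties — each value takes its position as its rank.

5, 7, 4, 6, 3, 2, 1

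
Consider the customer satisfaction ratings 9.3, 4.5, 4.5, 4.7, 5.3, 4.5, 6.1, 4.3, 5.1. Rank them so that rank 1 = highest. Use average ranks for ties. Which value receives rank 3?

5.3

Sorted (descending): 9.3, 6.1, 5.3, 5.1, 4.7, 4.5, 4.5, 4.5, 4.3
The 3 values of 4.5 occupy positions 6–8 → average rank 7.
Rank 3 → value 5.3.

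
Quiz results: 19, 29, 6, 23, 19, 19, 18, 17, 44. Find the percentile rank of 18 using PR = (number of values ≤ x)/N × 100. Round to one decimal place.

N = 9.
Strictly below 18: 2. Equal to 18: 1.
PR = 3/9 × 100 = 33.3

33.3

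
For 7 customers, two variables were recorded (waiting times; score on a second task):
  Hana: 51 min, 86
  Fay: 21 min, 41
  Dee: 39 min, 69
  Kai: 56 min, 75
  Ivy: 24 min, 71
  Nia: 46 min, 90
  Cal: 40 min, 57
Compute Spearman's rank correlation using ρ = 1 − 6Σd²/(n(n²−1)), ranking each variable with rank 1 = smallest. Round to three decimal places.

0.714

Ranks of variable 1: 6, 1, 3, 7, 2, 5, 4
Ranks of variable 2: 6, 1, 3, 5, 4, 7, 2
d = r₁ − r₂: 0, 0, 0, 2, -2, -2, 2
d²: 0, 0, 0, 4, 4, 4, 4; Σd² = 16
ρ = 1 − 6·16/(7·48) = 1 − 96/336 = 0.714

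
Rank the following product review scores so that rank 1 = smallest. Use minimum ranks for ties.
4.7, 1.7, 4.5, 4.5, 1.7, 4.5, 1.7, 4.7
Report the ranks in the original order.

Sorted (ascending): 1.7, 1.7, 1.7, 4.5, 4.5, 4.5, 4.7, 4.7
The 3 values of 1.7 occupy positions 1–3 → each gets rank 1.
The 3 values of 4.5 occupy positions 4–6 → each gets rank 4.
The 2 values of 4.7 occupy positions 7–8 → each gets rank 7.

7, 1, 4, 4, 1, 4, 1, 7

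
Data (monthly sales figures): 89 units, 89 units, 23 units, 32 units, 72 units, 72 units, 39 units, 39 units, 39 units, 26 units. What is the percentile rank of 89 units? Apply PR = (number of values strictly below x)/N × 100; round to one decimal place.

80.0

N = 10.
Strictly below 89: 8. Equal to 89: 2.
PR = 8/10 × 100 = 80.0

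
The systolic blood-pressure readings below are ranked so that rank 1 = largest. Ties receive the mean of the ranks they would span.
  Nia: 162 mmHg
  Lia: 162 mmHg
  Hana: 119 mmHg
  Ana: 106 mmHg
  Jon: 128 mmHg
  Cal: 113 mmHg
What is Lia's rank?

Sorted (descending): 162, 162, 128, 119, 113, 106
The 2 values of 162 occupy positions 1–2 → average rank (1+2)/2 = 1.5.
Lia has value 162 mmHg → rank 1.5.

1.5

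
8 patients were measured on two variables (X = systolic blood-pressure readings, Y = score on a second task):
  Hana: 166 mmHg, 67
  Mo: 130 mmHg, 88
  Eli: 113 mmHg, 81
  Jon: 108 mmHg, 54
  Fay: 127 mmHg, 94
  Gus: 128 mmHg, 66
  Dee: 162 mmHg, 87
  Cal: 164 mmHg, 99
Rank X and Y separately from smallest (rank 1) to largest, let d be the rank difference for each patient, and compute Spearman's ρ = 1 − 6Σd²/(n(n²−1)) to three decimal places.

0.381

Ranks of variable 1: 8, 5, 2, 1, 3, 4, 6, 7
Ranks of variable 2: 3, 6, 4, 1, 7, 2, 5, 8
d = r₁ − r₂: 5, -1, -2, 0, -4, 2, 1, -1
d²: 25, 1, 4, 0, 16, 4, 1, 1; Σd² = 52
ρ = 1 − 6·52/(8·63) = 1 − 312/504 = 0.381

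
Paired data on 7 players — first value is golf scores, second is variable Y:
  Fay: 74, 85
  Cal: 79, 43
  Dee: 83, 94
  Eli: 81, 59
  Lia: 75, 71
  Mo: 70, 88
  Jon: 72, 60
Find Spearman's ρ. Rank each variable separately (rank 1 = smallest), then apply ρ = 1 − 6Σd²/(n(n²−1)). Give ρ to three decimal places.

-0.107

Ranks of variable 1: 3, 5, 7, 6, 4, 1, 2
Ranks of variable 2: 5, 1, 7, 2, 4, 6, 3
d = r₁ − r₂: -2, 4, 0, 4, 0, -5, -1
d²: 4, 16, 0, 16, 0, 25, 1; Σd² = 62
ρ = 1 − 6·62/(7·48) = 1 − 372/336 = -0.107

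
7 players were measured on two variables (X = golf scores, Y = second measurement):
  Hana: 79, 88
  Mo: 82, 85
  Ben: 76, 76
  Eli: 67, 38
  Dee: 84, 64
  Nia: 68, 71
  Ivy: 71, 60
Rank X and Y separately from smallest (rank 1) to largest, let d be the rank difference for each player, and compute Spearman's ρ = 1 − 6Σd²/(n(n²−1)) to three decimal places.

0.536

Ranks of variable 1: 5, 6, 4, 1, 7, 2, 3
Ranks of variable 2: 7, 6, 5, 1, 3, 4, 2
d = r₁ − r₂: -2, 0, -1, 0, 4, -2, 1
d²: 4, 0, 1, 0, 16, 4, 1; Σd² = 26
ρ = 1 − 6·26/(7·48) = 1 − 156/336 = 0.536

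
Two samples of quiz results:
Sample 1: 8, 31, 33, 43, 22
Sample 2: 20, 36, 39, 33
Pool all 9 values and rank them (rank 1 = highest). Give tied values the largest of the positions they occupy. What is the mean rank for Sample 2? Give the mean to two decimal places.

4.50

Sorted (descending): 43, 39, 36, 33, 33, 31, 22, 20, 8
The 2 values of 33 occupy positions 4–5 → each gets rank 5.
Sample 2 values → pooled ranks: 20→8, 36→3, 39→2, 33→5
Mean rank = (8 + 3 + 2 + 5) / 4 = 4.50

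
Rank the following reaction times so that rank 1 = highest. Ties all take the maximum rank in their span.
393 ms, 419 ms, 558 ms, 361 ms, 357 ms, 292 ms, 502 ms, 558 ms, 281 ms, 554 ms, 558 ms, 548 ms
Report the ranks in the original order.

Sorted (descending): 558, 558, 558, 554, 548, 502, 419, 393, 361, 357, 292, 281
The 3 values of 558 occupy positions 1–3 → each gets rank 3.

8, 7, 3, 9, 10, 11, 6, 3, 12, 4, 3, 5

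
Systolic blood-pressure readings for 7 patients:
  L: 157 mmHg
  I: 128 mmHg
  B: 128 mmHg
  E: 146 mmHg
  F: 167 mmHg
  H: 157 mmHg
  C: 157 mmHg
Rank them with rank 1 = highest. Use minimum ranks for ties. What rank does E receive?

Sorted (descending): 167, 157, 157, 157, 146, 128, 128
The 3 values of 157 occupy positions 2–4 → each gets rank 2.
The 2 values of 128 occupy positions 6–7 → each gets rank 6.
E has value 146 mmHg → rank 5.

5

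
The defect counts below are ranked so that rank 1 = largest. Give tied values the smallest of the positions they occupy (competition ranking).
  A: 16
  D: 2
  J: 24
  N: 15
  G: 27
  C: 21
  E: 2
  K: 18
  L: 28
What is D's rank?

Sorted (descending): 28, 27, 24, 21, 18, 16, 15, 2, 2
The 2 values of 2 occupy positions 8–9 → each gets rank 8.
D has value 2 → rank 8.

8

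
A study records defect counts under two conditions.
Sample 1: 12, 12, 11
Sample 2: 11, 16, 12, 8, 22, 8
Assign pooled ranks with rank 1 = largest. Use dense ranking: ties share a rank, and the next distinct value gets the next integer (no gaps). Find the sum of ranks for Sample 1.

Sorted (descending): 22, 16, 12, 12, 12, 11, 11, 8, 8
The 3 values of 12 share dense rank 3.
The 2 values of 11 share dense rank 4.
The 2 values of 8 share dense rank 5.
Remaining distinct values take the next consecutive integers.
Sample 1 values → pooled ranks: 12→3, 12→3, 11→4
Rank sum = 3 + 3 + 4 = 10

10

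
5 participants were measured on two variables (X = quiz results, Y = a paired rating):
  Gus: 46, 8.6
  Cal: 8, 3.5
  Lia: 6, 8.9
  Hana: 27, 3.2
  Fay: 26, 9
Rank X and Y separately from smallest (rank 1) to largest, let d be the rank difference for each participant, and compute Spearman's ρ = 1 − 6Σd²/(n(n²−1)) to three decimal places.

-0.300

Ranks of variable 1: 5, 2, 1, 4, 3
Ranks of variable 2: 3, 2, 4, 1, 5
d = r₁ − r₂: 2, 0, -3, 3, -2
d²: 4, 0, 9, 9, 4; Σd² = 26
ρ = 1 − 6·26/(5·24) = 1 − 156/120 = -0.300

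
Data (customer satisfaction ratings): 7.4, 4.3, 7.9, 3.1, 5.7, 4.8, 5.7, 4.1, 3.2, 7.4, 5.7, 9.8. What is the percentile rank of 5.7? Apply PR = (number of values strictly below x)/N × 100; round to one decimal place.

41.7

N = 12.
Strictly below 5.7: 5. Equal to 5.7: 3.
PR = 5/12 × 100 = 41.7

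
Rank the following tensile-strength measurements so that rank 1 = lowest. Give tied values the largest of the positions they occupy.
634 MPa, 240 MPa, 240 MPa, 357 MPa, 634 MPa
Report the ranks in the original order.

Sorted (ascending): 240, 240, 357, 634, 634
The 2 values of 240 occupy positions 1–2 → each gets rank 2.
The 2 values of 634 occupy positions 4–5 → each gets rank 5.

5, 2, 2, 3, 5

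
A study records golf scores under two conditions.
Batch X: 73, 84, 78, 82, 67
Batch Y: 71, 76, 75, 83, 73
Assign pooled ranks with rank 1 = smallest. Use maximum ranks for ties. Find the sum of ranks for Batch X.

Sorted (ascending): 67, 71, 73, 73, 75, 76, 78, 82, 83, 84
The 2 values of 73 occupy positions 3–4 → each gets rank 4.
Batch X values → pooled ranks: 73→4, 84→10, 78→7, 82→8, 67→1
Rank sum = 4 + 10 + 7 + 8 + 1 = 30

30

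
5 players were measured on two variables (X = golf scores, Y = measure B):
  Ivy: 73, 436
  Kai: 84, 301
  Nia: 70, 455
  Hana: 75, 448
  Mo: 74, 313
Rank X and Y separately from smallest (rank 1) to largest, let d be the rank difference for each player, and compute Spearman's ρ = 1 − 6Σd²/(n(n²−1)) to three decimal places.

Ranks of variable 1: 2, 5, 1, 4, 3
Ranks of variable 2: 3, 1, 5, 4, 2
d = r₁ − r₂: -1, 4, -4, 0, 1
d²: 1, 16, 16, 0, 1; Σd² = 34
ρ = 1 − 6·34/(5·24) = 1 − 204/120 = -0.700

-0.700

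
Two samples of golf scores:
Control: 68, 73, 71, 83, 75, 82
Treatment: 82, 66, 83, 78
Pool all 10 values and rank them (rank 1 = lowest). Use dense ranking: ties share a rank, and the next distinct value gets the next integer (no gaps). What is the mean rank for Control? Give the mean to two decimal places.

4.83

Sorted (ascending): 66, 68, 71, 73, 75, 78, 82, 82, 83, 83
The 2 values of 82 share dense rank 7.
The 2 values of 83 share dense rank 8.
Remaining distinct values take the next consecutive integers.
Control values → pooled ranks: 68→2, 73→4, 71→3, 83→8, 75→5, 82→7
Mean rank = (2 + 4 + 3 + 8 + 5 + 7) / 6 = 4.83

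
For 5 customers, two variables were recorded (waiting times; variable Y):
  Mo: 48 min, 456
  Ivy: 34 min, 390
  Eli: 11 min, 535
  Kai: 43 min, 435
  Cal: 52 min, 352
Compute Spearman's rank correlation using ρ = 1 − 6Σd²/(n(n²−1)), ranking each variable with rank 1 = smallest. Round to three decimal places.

Ranks of variable 1: 4, 2, 1, 3, 5
Ranks of variable 2: 4, 2, 5, 3, 1
d = r₁ − r₂: 0, 0, -4, 0, 4
d²: 0, 0, 16, 0, 16; Σd² = 32
ρ = 1 − 6·32/(5·24) = 1 − 192/120 = -0.600

-0.600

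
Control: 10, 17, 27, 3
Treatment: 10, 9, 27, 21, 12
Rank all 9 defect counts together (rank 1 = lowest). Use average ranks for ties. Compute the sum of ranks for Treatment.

26

Sorted (ascending): 3, 9, 10, 10, 12, 17, 21, 27, 27
The 2 values of 10 occupy positions 3–4 → average rank (3+4)/2 = 3.5.
The 2 values of 27 occupy positions 8–9 → average rank (8+9)/2 = 8.5.
Treatment values → pooled ranks: 10→3.5, 9→2, 27→8.5, 21→7, 12→5
Rank sum = 3.5 + 2 + 8.5 + 7 + 5 = 26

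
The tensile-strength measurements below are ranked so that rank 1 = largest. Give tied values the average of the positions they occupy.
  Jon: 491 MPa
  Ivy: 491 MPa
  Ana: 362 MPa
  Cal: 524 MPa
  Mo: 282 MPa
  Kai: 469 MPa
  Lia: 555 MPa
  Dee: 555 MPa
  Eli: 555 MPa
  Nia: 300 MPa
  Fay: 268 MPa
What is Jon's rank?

Sorted (descending): 555, 555, 555, 524, 491, 491, 469, 362, 300, 282, 268
The 3 values of 555 occupy positions 1–3 → average rank 2.
The 2 values of 491 occupy positions 5–6 → average rank (5+6)/2 = 5.5.
Jon has value 491 MPa → rank 5.5.

5.5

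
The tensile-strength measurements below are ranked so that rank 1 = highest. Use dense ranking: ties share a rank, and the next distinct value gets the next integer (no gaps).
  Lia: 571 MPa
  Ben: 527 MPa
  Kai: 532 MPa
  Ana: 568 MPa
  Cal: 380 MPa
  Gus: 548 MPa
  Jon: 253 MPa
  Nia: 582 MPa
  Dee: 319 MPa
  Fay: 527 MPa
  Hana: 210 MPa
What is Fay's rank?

Sorted (descending): 582, 571, 568, 548, 532, 527, 527, 380, 319, 253, 210
The 2 values of 527 share dense rank 6.
Remaining distinct values take the next consecutive integers.
Fay has value 527 MPa → rank 6.

6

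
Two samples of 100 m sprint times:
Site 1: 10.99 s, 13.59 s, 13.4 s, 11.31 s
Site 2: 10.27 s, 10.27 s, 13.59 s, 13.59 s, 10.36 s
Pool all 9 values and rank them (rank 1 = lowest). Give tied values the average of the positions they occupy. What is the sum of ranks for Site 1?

23

Sorted (ascending): 10.27, 10.27, 10.36, 10.99, 11.31, 13.4, 13.59, 13.59, 13.59
The 2 values of 10.27 occupy positions 1–2 → average rank (1+2)/2 = 1.5.
The 3 values of 13.59 occupy positions 7–9 → average rank 8.
Site 1 values → pooled ranks: 10.99→4, 13.59→8, 13.4→6, 11.31→5
Rank sum = 4 + 8 + 6 + 5 = 23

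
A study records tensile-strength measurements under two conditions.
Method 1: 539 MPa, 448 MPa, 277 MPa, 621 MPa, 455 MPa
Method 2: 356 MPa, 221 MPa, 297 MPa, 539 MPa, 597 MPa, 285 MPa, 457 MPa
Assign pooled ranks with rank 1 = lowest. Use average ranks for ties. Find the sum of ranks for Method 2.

41.5

Sorted (ascending): 221, 277, 285, 297, 356, 448, 455, 457, 539, 539, 597, 621
The 2 values of 539 occupy positions 9–10 → average rank (9+10)/2 = 9.5.
Method 2 values → pooled ranks: 356→5, 221→1, 297→4, 539→9.5, 597→11, 285→3, 457→8
Rank sum = 5 + 1 + 4 + 9.5 + 11 + 3 + 8 = 41.5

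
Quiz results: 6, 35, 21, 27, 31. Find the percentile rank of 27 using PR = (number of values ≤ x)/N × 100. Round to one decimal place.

60.0

N = 5.
Strictly below 27: 2. Equal to 27: 1.
PR = 3/5 × 100 = 60.0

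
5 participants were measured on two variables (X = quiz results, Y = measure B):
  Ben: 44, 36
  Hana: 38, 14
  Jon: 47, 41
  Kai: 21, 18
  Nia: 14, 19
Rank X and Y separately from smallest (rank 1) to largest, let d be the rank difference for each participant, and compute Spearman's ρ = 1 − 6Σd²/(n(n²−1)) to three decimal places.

Ranks of variable 1: 4, 3, 5, 2, 1
Ranks of variable 2: 4, 1, 5, 2, 3
d = r₁ − r₂: 0, 2, 0, 0, -2
d²: 0, 4, 0, 0, 4; Σd² = 8
ρ = 1 − 6·8/(5·24) = 1 − 48/120 = 0.600

0.600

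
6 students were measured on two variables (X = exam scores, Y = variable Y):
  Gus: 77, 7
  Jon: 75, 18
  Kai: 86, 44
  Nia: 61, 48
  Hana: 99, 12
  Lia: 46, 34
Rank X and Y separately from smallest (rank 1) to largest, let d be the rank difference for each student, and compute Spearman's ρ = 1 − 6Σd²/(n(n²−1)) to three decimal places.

Ranks of variable 1: 4, 3, 5, 2, 6, 1
Ranks of variable 2: 1, 3, 5, 6, 2, 4
d = r₁ − r₂: 3, 0, 0, -4, 4, -3
d²: 9, 0, 0, 16, 16, 9; Σd² = 50
ρ = 1 − 6·50/(6·35) = 1 − 300/210 = -0.429

-0.429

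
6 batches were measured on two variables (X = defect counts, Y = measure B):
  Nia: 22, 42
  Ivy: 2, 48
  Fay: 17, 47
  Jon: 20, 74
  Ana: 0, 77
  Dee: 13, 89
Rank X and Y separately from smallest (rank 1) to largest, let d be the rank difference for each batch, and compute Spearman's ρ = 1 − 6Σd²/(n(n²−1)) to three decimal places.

Ranks of variable 1: 6, 2, 4, 5, 1, 3
Ranks of variable 2: 1, 3, 2, 4, 5, 6
d = r₁ − r₂: 5, -1, 2, 1, -4, -3
d²: 25, 1, 4, 1, 16, 9; Σd² = 56
ρ = 1 − 6·56/(6·35) = 1 − 336/210 = -0.600

-0.600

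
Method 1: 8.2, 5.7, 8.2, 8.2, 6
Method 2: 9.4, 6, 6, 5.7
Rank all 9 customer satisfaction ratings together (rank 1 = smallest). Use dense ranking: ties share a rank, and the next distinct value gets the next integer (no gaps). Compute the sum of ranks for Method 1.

12

Sorted (ascending): 5.7, 5.7, 6, 6, 6, 8.2, 8.2, 8.2, 9.4
The 2 values of 5.7 share dense rank 1.
The 3 values of 6 share dense rank 2.
The 3 values of 8.2 share dense rank 3.
Remaining distinct values take the next consecutive integers.
Method 1 values → pooled ranks: 8.2→3, 5.7→1, 8.2→3, 8.2→3, 6→2
Rank sum = 3 + 1 + 3 + 3 + 2 = 12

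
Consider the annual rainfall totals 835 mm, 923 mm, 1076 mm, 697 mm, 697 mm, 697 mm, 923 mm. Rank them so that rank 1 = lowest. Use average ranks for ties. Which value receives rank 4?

835

Sorted (ascending): 697, 697, 697, 835, 923, 923, 1076
The 3 values of 697 occupy positions 1–3 → average rank 2.
The 2 values of 923 occupy positions 5–6 → average rank (5+6)/2 = 5.5.
Rank 4 → value 835.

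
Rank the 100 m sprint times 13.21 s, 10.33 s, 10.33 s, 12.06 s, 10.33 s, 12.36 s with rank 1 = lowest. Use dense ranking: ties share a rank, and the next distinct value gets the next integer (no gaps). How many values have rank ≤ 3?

Sorted (ascending): 10.33, 10.33, 10.33, 12.06, 12.36, 13.21
The 3 values of 10.33 share dense rank 1.
Remaining distinct values take the next consecutive integers.
Ranks ≤ 3: {1, 1, 1, 2, 3} → 5 values.

5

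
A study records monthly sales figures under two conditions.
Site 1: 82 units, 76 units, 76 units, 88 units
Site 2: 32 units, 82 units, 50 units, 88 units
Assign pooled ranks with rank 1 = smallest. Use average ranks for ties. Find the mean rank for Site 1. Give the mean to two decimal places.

Sorted (ascending): 32, 50, 76, 76, 82, 82, 88, 88
The 2 values of 76 occupy positions 3–4 → average rank (3+4)/2 = 3.5.
The 2 values of 82 occupy positions 5–6 → average rank (5+6)/2 = 5.5.
The 2 values of 88 occupy positions 7–8 → average rank (7+8)/2 = 7.5.
Site 1 values → pooled ranks: 82→5.5, 76→3.5, 76→3.5, 88→7.5
Mean rank = (5.5 + 3.5 + 3.5 + 7.5) / 4 = 5.00

5.00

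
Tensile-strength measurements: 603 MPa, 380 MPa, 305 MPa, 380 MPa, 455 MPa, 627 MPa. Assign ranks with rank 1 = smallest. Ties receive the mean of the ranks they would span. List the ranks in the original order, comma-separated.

Sorted (ascending): 305, 380, 380, 455, 603, 627
The 2 values of 380 occupy positions 2–3 → average rank (2+3)/2 = 2.5.

5, 2.5, 1, 2.5, 4, 6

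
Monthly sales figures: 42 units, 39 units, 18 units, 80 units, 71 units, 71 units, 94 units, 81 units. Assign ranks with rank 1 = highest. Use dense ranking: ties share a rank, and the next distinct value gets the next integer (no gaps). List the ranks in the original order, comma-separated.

5, 6, 7, 3, 4, 4, 1, 2

Sorted (descending): 94, 81, 80, 71, 71, 42, 39, 18
The 2 values of 71 share dense rank 4.
Remaining distinct values take the next consecutive integers.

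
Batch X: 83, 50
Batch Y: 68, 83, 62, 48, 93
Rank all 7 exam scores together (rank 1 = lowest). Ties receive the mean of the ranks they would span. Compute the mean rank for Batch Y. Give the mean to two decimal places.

4.10

Sorted (ascending): 48, 50, 62, 68, 83, 83, 93
The 2 values of 83 occupy positions 5–6 → average rank (5+6)/2 = 5.5.
Batch Y values → pooled ranks: 68→4, 83→5.5, 62→3, 48→1, 93→7
Mean rank = (4 + 5.5 + 3 + 1 + 7) / 5 = 4.10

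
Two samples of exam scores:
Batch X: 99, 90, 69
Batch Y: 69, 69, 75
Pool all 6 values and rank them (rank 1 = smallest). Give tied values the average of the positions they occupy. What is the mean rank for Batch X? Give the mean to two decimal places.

4.33

Sorted (ascending): 69, 69, 69, 75, 90, 99
The 3 values of 69 occupy positions 1–3 → average rank 2.
Batch X values → pooled ranks: 99→6, 90→5, 69→2
Mean rank = (6 + 5 + 2) / 3 = 4.33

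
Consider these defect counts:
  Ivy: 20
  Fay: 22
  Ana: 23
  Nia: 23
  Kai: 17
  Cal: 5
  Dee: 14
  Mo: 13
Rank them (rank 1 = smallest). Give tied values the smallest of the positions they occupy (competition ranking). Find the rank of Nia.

Sorted (ascending): 5, 13, 14, 17, 20, 22, 23, 23
The 2 values of 23 occupy positions 7–8 → each gets rank 7.
Nia has value 23 → rank 7.

7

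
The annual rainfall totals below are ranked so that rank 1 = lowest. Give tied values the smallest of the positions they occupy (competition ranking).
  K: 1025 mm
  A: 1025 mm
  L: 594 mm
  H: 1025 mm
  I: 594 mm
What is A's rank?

Sorted (ascending): 594, 594, 1025, 1025, 1025
The 2 values of 594 occupy positions 1–2 → each gets rank 1.
The 3 values of 1025 occupy positions 3–5 → each gets rank 3.
A has value 1025 mm → rank 3.

3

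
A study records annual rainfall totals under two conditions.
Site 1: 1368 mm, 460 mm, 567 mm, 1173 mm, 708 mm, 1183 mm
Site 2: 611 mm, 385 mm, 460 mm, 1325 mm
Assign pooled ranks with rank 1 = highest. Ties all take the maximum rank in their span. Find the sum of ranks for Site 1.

Sorted (descending): 1368, 1325, 1183, 1173, 708, 611, 567, 460, 460, 385
The 2 values of 460 occupy positions 8–9 → each gets rank 9.
Site 1 values → pooled ranks: 1368→1, 460→9, 567→7, 1173→4, 708→5, 1183→3
Rank sum = 1 + 9 + 7 + 4 + 5 + 3 = 29

29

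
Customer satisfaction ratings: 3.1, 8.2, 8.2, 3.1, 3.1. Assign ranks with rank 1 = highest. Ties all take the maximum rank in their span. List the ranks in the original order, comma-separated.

Sorted (descending): 8.2, 8.2, 3.1, 3.1, 3.1
The 2 values of 8.2 occupy positions 1–2 → each gets rank 2.
The 3 values of 3.1 occupy positions 3–5 → each gets rank 5.

5, 2, 2, 5, 5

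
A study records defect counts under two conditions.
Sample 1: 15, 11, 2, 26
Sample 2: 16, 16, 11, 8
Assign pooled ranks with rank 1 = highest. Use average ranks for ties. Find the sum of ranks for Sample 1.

Sorted (descending): 26, 16, 16, 15, 11, 11, 8, 2
The 2 values of 16 occupy positions 2–3 → average rank (2+3)/2 = 2.5.
The 2 values of 11 occupy positions 5–6 → average rank (5+6)/2 = 5.5.
Sample 1 values → pooled ranks: 15→4, 11→5.5, 2→8, 26→1
Rank sum = 4 + 5.5 + 8 + 1 = 18.5

18.5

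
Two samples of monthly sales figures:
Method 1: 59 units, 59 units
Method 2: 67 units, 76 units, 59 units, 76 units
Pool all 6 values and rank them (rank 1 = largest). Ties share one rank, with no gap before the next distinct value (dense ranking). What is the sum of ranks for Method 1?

Sorted (descending): 76, 76, 67, 59, 59, 59
The 2 values of 76 share dense rank 1.
The 3 values of 59 share dense rank 3.
Remaining distinct values take the next consecutive integers.
Method 1 values → pooled ranks: 59→3, 59→3
Rank sum = 3 + 3 = 6

6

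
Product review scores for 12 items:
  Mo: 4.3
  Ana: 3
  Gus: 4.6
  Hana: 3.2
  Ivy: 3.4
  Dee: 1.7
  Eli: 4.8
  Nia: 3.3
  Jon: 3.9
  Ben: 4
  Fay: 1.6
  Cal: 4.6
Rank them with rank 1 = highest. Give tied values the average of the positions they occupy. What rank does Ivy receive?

7

Sorted (descending): 4.8, 4.6, 4.6, 4.3, 4, 3.9, 3.4, 3.3, 3.2, 3, 1.7, 1.6
The 2 values of 4.6 occupy positions 2–3 → average rank (2+3)/2 = 2.5.
Ivy has value 3.4 → rank 7.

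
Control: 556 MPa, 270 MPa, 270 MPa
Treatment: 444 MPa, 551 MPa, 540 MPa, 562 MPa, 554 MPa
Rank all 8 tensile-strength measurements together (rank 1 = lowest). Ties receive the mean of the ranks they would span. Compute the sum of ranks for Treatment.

26

Sorted (ascending): 270, 270, 444, 540, 551, 554, 556, 562
The 2 values of 270 occupy positions 1–2 → average rank (1+2)/2 = 1.5.
Treatment values → pooled ranks: 444→3, 551→5, 540→4, 562→8, 554→6
Rank sum = 3 + 5 + 4 + 8 + 6 = 26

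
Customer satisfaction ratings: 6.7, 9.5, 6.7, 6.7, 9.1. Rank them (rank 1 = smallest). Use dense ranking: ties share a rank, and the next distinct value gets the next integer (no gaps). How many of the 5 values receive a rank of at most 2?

4

Sorted (ascending): 6.7, 6.7, 6.7, 9.1, 9.5
The 3 values of 6.7 share dense rank 1.
Remaining distinct values take the next consecutive integers.
Ranks ≤ 2: {1, 1, 1, 2} → 4 values.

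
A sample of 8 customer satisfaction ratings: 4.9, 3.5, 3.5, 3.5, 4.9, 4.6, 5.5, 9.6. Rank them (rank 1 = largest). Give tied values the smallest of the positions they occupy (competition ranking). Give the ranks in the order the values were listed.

3, 6, 6, 6, 3, 5, 2, 1

Sorted (descending): 9.6, 5.5, 4.9, 4.9, 4.6, 3.5, 3.5, 3.5
The 2 values of 4.9 occupy positions 3–4 → each gets rank 3.
The 3 values of 3.5 occupy positions 6–8 → each gets rank 6.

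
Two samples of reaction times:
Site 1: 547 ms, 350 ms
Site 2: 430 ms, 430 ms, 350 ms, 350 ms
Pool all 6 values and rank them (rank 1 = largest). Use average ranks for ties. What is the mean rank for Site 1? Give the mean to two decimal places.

Sorted (descending): 547, 430, 430, 350, 350, 350
The 2 values of 430 occupy positions 2–3 → average rank (2+3)/2 = 2.5.
The 3 values of 350 occupy positions 4–6 → average rank 5.
Site 1 values → pooled ranks: 547→1, 350→5
Mean rank = (1 + 5) / 2 = 3.00

3.00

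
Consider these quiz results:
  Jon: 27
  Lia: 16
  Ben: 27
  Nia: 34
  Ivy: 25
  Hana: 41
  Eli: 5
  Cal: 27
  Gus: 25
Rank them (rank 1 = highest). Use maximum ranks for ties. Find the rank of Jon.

Sorted (descending): 41, 34, 27, 27, 27, 25, 25, 16, 5
The 3 values of 27 occupy positions 3–5 → each gets rank 5.
The 2 values of 25 occupy positions 6–7 → each gets rank 7.
Jon has value 27 → rank 5.

5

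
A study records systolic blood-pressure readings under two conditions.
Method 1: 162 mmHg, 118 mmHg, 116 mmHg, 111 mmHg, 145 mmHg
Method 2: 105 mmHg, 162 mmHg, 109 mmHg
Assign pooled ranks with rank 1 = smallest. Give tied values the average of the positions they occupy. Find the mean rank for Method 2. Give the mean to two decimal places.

3.50

Sorted (ascending): 105, 109, 111, 116, 118, 145, 162, 162
The 2 values of 162 occupy positions 7–8 → average rank (7+8)/2 = 7.5.
Method 2 values → pooled ranks: 105→1, 162→7.5, 109→2
Mean rank = (1 + 7.5 + 2) / 3 = 3.50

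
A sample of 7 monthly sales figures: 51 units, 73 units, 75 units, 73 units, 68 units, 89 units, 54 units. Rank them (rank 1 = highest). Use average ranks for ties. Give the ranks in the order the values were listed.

7, 3.5, 2, 3.5, 5, 1, 6

Sorted (descending): 89, 75, 73, 73, 68, 54, 51
The 2 values of 73 occupy positions 3–4 → average rank (3+4)/2 = 3.5.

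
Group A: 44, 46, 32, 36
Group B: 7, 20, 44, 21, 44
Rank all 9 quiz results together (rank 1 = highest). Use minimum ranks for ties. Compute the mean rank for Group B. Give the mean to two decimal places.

5.60

Sorted (descending): 46, 44, 44, 44, 36, 32, 21, 20, 7
The 3 values of 44 occupy positions 2–4 → each gets rank 2.
Group B values → pooled ranks: 7→9, 20→8, 44→2, 21→7, 44→2
Mean rank = (9 + 8 + 2 + 7 + 2) / 5 = 5.60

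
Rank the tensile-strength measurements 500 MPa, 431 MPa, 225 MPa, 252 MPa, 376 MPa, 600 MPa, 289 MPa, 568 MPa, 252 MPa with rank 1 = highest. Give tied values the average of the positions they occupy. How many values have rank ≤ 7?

Sorted (descending): 600, 568, 500, 431, 376, 289, 252, 252, 225
The 2 values of 252 occupy positions 7–8 → average rank (7+8)/2 = 7.5.
Ranks ≤ 7: {1, 2, 3, 4, 5, 6} → 6 values.

6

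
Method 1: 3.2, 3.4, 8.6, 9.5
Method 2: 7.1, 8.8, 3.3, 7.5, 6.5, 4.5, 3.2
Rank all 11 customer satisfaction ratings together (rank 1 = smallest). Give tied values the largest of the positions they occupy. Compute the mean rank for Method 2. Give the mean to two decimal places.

Sorted (ascending): 3.2, 3.2, 3.3, 3.4, 4.5, 6.5, 7.1, 7.5, 8.6, 8.8, 9.5
The 2 values of 3.2 occupy positions 1–2 → each gets rank 2.
Method 2 values → pooled ranks: 7.1→7, 8.8→10, 3.3→3, 7.5→8, 6.5→6, 4.5→5, 3.2→2
Mean rank = (7 + 10 + 3 + 8 + 6 + 5 + 2) / 7 = 5.86

5.86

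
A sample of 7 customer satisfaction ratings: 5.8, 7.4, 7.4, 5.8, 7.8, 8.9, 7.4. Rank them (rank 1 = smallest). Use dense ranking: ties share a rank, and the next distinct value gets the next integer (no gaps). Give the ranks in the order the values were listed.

1, 2, 2, 1, 3, 4, 2

Sorted (ascending): 5.8, 5.8, 7.4, 7.4, 7.4, 7.8, 8.9
The 2 values of 5.8 share dense rank 1.
The 3 values of 7.4 share dense rank 2.
Remaining distinct values take the next consecutive integers.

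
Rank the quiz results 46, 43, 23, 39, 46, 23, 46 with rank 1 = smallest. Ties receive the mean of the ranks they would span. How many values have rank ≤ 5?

Sorted (ascending): 23, 23, 39, 43, 46, 46, 46
The 2 values of 23 occupy positions 1–2 → average rank (1+2)/2 = 1.5.
The 3 values of 46 occupy positions 5–7 → average rank 6.
Ranks ≤ 5: {1.5, 1.5, 3, 4} → 4 values.

4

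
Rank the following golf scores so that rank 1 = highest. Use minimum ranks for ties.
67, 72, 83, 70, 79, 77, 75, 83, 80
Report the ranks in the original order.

Sorted (descending): 83, 83, 80, 79, 77, 75, 72, 70, 67
The 2 values of 83 occupy positions 1–2 → each gets rank 1.

9, 7, 1, 8, 4, 5, 6, 1, 3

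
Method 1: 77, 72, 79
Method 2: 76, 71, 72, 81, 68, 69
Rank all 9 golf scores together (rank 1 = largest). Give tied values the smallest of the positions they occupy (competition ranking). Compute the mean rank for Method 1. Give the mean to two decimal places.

Sorted (descending): 81, 79, 77, 76, 72, 72, 71, 69, 68
The 2 values of 72 occupy positions 5–6 → each gets rank 5.
Method 1 values → pooled ranks: 77→3, 72→5, 79→2
Mean rank = (3 + 5 + 2) / 3 = 3.33

3.33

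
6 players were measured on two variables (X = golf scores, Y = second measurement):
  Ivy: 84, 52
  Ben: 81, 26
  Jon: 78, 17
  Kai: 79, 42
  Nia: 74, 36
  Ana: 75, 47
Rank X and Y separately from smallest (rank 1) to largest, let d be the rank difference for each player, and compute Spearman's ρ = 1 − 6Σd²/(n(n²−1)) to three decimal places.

0.257

Ranks of variable 1: 6, 5, 3, 4, 1, 2
Ranks of variable 2: 6, 2, 1, 4, 3, 5
d = r₁ − r₂: 0, 3, 2, 0, -2, -3
d²: 0, 9, 4, 0, 4, 9; Σd² = 26
ρ = 1 − 6·26/(6·35) = 1 − 156/210 = 0.257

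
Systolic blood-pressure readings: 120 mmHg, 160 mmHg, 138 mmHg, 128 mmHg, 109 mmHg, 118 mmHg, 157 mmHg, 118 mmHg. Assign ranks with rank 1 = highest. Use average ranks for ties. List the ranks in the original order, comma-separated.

Sorted (descending): 160, 157, 138, 128, 120, 118, 118, 109
The 2 values of 118 occupy positions 6–7 → average rank (6+7)/2 = 6.5.

5, 1, 3, 4, 8, 6.5, 2, 6.5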